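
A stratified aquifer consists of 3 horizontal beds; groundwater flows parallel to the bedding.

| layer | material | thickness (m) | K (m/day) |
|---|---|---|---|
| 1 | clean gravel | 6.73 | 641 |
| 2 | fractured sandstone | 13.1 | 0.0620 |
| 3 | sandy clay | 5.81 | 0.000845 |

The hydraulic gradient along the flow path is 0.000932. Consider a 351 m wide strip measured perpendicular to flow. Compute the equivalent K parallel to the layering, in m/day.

168

Flow is parallel to layering, so each bed carries its own Darcy discharge and the transmissivities add.
Σ(K_i·b_i) = 641×6.73 + 0.0620×13.1 + 0.000845×5.81 = 4315 m²/day.
Total thickness b = 25.64 m, so K_eq = Σ(K_i·b_i)/b = 168.3 m/day.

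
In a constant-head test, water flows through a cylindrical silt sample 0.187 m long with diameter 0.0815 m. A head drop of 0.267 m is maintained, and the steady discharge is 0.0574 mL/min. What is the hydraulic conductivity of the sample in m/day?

0.0111

Cross-sectional area A = π·(d/2)² = π × (0.0815/2)² = 0.005217 m².
Convert discharge: 0.0574 mL/min = 9.567e-10 m³/s.
Darcy's law rearranged: K = Q·L / (A·Δh) = 9.567e-10 × 0.187 / (0.005217 × 0.267) = 1.284e-07 m/s = 0.01110 m/day.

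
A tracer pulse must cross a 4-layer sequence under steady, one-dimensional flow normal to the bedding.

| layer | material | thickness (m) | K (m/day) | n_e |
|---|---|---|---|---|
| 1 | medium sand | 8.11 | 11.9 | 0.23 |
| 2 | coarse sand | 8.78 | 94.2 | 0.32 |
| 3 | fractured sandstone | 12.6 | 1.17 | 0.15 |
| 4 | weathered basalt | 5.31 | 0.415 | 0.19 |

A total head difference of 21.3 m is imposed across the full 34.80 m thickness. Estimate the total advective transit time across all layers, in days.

With flow normal to the layers, continuity requires the same specific discharge q through every layer.
Σ(b_i/K_i) = 8.11/11.9 + 8.78/94.2 + 12.6/1.17 + 5.31/0.415 = 24.34 d.
q = Δh / Σ(b_i/K_i) = 21.3 / 24.34 = 0.8751 m/day.
In each layer the seepage velocity is v_i = q/n_i, so the layer transit time is t_i = b_i·n_i / q:
  layer 1 (medium sand): t_1 = 8.11 × 0.23 / 0.8751 = 2.131 d
  layer 2 (coarse sand): t_2 = 8.78 × 0.32 / 0.8751 = 3.210 d
  layer 3 (fractured sandstone): t_3 = 12.6 × 0.15 / 0.8751 = 2.160 d
  layer 4 (weathered basalt): t_4 = 5.31 × 0.19 / 0.8751 = 1.153 d
Total t = Σ t_i = 8.654 days.

8.65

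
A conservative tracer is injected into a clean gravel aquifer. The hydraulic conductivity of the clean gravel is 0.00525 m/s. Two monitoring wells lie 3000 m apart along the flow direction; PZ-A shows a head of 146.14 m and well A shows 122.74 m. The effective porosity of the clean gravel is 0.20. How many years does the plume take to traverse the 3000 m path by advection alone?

0.464

Convert K: 0.00525 m/s × 86400 = 453.6 m/day.
Hydraulic gradient i = (146.14 − 122.74) / 3000 = 23.4 / 3000 = 0.007800.
Darcy flux q = K · i = 453.6 × 0.007800 = 3.538 m/day.
Seepage velocity v = q / n_e = 3.538 / 0.20 = 17.69 m/day.
Travel time t = L / v = 3000 / 17.69 = 169.6 days = 0.4643 years.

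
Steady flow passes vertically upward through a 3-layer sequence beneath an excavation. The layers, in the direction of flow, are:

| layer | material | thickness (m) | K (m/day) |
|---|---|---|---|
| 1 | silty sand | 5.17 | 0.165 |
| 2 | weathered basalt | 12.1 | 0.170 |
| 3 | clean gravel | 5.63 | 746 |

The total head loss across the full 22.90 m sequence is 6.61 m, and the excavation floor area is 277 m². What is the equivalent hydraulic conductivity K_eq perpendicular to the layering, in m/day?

Flow is perpendicular to layering, so the layers act in series and the equivalent K is the thickness-weighted harmonic mean.
Total thickness L = 5.17 + 12.1 + 5.63 = 22.90 m.
Σ(b_i/K_i) = 5.17/0.165 + 12.1/0.170 + 5.63/746 = 102.5 d.
K_eq = L / Σ(b_i/K_i) = 22.90 / 102.5 = 0.2234 m/day.

0.223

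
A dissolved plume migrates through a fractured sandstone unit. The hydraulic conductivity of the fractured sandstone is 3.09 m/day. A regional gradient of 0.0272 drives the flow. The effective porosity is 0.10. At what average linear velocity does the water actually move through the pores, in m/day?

0.840

Hydraulic gradient i = 0.0272.
Darcy flux q = K · i = 3.090 × 0.02720 = 0.08405 m/day.
Seepage velocity v = q / n_e = 0.08405 / 0.10 = 0.8405 m/day.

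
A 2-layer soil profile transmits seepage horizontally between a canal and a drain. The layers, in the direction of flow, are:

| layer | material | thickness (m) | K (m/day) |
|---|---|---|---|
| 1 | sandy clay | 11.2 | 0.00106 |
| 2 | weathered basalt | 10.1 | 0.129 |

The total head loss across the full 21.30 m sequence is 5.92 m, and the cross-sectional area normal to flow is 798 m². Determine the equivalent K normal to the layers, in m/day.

0.00200

Flow is perpendicular to layering, so the layers act in series and the equivalent K is the thickness-weighted harmonic mean.
Total thickness L = 11.2 + 10.1 = 21.30 m.
Σ(b_i/K_i) = 11.2/0.00106 + 10.1/0.129 = 10644 d.
K_eq = L / Σ(b_i/K_i) = 21.30 / 10644 = 0.002001 m/day.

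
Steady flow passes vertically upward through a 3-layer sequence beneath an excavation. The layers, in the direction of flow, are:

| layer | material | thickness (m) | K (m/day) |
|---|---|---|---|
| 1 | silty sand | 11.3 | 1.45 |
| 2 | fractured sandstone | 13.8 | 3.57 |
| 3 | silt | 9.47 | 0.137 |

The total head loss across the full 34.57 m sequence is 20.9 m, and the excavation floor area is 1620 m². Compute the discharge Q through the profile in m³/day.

Flow is perpendicular to layering, so the layers act in series and the equivalent K is the thickness-weighted harmonic mean.
Total thickness L = 11.3 + 13.8 + 9.47 = 34.57 m.
Σ(b_i/K_i) = 11.3/1.45 + 13.8/3.57 + 9.47/0.137 = 80.78 d.
K_eq = L / Σ(b_i/K_i) = 34.57 / 80.78 = 0.4279 m/day.
Q = K_eq · A · (Δh/L) = 0.4279 × 1620 × (20.9/34.57) = 419.1 m³/day.

419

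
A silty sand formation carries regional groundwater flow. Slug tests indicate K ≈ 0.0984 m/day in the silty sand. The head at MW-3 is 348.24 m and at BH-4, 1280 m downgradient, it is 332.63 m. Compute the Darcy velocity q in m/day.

Hydraulic gradient i = (348.24 − 332.63) / 1280 = 15.61 / 1280 = 0.01220.
Specific discharge q = K · i = 0.09840 × 0.01220 = 0.001200 m/day.

0.00120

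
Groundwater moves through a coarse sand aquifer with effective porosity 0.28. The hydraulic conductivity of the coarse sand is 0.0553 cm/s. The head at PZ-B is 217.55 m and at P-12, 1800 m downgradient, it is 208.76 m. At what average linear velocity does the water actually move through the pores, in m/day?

0.833

Convert K: 0.0553 cm/s × 864 = 47.78 m/day.
Hydraulic gradient i = (217.55 − 208.76) / 1800 = 8.79 / 1800 = 0.004883.
Darcy flux q = K · i = 47.78 × 0.004883 = 0.2333 m/day.
Seepage velocity v = q / n_e = 0.2333 / 0.28 = 0.8333 m/day.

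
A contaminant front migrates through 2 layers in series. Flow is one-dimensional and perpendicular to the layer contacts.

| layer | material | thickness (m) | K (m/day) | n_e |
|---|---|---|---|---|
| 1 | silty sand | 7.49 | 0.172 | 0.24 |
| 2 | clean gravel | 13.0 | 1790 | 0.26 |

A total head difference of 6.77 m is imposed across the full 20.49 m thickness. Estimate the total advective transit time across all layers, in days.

33.3

With flow normal to the layers, continuity requires the same specific discharge q through every layer.
Σ(b_i/K_i) = 7.49/0.172 + 13.0/1790 = 43.55 d.
q = Δh / Σ(b_i/K_i) = 6.77 / 43.55 = 0.1554 m/day.
In each layer the seepage velocity is v_i = q/n_i, so the layer transit time is t_i = b_i·n_i / q:
  layer 1 (silty sand): t_1 = 7.49 × 0.24 / 0.1554 = 11.56 d
  layer 2 (clean gravel): t_2 = 13.0 × 0.26 / 0.1554 = 21.74 d
Total t = Σ t_i = 33.31 days.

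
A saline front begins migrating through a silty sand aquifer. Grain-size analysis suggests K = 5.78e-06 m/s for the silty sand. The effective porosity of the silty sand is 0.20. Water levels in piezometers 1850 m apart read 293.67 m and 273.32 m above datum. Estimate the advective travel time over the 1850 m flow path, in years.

184

Convert K: 5.78e-06 m/s × 86400 = 0.4994 m/day.
Hydraulic gradient i = (293.67 − 273.32) / 1850 = 20.35 / 1850 = 0.01100.
Darcy flux q = K · i = 0.4994 × 0.01100 = 0.005493 m/day.
Seepage velocity v = q / n_e = 0.005493 / 0.20 = 0.02747 m/day.
Travel time t = L / v = 1850 / 0.02747 = 67355 days = 184.4 years.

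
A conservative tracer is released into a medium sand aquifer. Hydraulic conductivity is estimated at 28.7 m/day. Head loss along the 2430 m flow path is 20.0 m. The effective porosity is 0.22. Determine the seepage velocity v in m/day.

Hydraulic gradient i = Δh / L = 20.0 / 2430 = 0.008230.
Darcy flux q = K · i = 28.70 × 0.008230 = 0.2362 m/day.
Seepage velocity v = q / n_e = 0.2362 / 0.22 = 1.074 m/day.

1.07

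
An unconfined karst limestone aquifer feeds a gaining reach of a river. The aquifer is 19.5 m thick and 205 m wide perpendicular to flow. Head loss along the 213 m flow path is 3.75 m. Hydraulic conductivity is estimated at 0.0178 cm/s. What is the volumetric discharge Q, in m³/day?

Convert K: 0.0178 cm/s × 864 = 15.38 m/day.
Cross-sectional area A = 205 × 19.5 = 3998 m².
Hydraulic gradient i = Δh / L = 3.75 / 213 = 0.01761.
Darcy's law: Q = K · A · i = 15.38 × 3998 × 0.01761 = 1082 m³/day.

1080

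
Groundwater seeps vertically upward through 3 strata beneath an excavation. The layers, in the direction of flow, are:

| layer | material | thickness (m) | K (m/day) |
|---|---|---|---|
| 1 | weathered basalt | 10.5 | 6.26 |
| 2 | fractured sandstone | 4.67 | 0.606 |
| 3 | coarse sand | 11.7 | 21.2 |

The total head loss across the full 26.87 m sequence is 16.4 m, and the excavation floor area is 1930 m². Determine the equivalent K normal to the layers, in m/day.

2.70

Flow is perpendicular to layering, so the layers act in series and the equivalent K is the thickness-weighted harmonic mean.
Total thickness L = 10.5 + 4.67 + 11.7 = 26.87 m.
Σ(b_i/K_i) = 10.5/6.26 + 4.67/0.606 + 11.7/21.2 = 9.935 d.
K_eq = L / Σ(b_i/K_i) = 26.87 / 9.935 = 2.704 m/day.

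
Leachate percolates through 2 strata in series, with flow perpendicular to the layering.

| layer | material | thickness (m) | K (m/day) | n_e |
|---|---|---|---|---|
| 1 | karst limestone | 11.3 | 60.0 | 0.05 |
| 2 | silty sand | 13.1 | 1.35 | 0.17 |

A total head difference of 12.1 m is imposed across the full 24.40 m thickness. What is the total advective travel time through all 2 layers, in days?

2.28

With flow normal to the layers, continuity requires the same specific discharge q through every layer.
Σ(b_i/K_i) = 11.3/60.0 + 13.1/1.35 = 9.892 d.
q = Δh / Σ(b_i/K_i) = 12.1 / 9.892 = 1.223 m/day.
In each layer the seepage velocity is v_i = q/n_i, so the layer transit time is t_i = b_i·n_i / q:
  layer 1 (karst limestone): t_1 = 11.3 × 0.05 / 1.223 = 0.4619 d
  layer 2 (silty sand): t_2 = 13.1 × 0.17 / 1.223 = 1.821 d
Total t = Σ t_i = 2.283 days.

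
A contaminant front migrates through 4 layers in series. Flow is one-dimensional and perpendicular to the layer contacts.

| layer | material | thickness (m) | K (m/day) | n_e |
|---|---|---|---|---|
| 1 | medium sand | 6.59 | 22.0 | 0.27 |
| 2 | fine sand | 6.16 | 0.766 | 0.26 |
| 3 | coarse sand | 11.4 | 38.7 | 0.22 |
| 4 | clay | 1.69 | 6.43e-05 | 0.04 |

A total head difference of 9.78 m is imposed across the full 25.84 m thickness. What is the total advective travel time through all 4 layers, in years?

With flow normal to the layers, continuity requires the same specific discharge q through every layer.
Σ(b_i/K_i) = 6.59/22.0 + 6.16/0.766 + 11.4/38.7 + 1.69/6.43e-05 = 26292 d.
q = Δh / Σ(b_i/K_i) = 9.78 / 26292 = 0.0003720 m/day.
In each layer the seepage velocity is v_i = q/n_i, so the layer transit time is t_i = b_i·n_i / q:
  layer 1 (medium sand): t_1 = 6.59 × 0.27 / 0.0003720 = 4783 d
  layer 2 (fine sand): t_2 = 6.16 × 0.26 / 0.0003720 = 4306 d
  layer 3 (coarse sand): t_3 = 11.4 × 0.22 / 0.0003720 = 6742 d
  layer 4 (clay): t_4 = 1.69 × 0.04 / 0.0003720 = 181.7 d
Total t = Σ t_i = 16013 days = 43.84 years.

43.8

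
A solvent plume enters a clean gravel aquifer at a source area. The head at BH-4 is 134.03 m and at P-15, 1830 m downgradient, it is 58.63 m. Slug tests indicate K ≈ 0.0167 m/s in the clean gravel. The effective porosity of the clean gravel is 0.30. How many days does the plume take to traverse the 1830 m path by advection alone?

9.23

Convert K: 0.0167 m/s × 86400 = 1443 m/day.
Hydraulic gradient i = (134.03 − 58.63) / 1830 = 75.4 / 1830 = 0.04120.
Darcy flux q = K · i = 1443 × 0.04120 = 59.45 m/day.
Seepage velocity v = q / n_e = 59.45 / 0.30 = 198.2 m/day.
Travel time t = L / v = 1830 / 198.2 = 9.235 days.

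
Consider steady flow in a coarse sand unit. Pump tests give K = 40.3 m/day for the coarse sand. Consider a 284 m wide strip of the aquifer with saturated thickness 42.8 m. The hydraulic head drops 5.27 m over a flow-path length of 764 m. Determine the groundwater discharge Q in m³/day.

3380

Cross-sectional area A = 284 × 42.8 = 12155 m².
Hydraulic gradient i = Δh / L = 5.27 / 764 = 0.006898.
Darcy's law: Q = K · A · i = 40.30 × 12155 × 0.006898 = 3379 m³/day.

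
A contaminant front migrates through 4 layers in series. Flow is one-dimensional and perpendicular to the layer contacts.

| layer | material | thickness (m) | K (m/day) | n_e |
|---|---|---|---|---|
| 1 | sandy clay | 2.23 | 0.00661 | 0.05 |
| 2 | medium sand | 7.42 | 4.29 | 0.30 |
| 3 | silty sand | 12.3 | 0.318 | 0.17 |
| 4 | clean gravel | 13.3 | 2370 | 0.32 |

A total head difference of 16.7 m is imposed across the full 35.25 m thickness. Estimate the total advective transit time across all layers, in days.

196

With flow normal to the layers, continuity requires the same specific discharge q through every layer.
Σ(b_i/K_i) = 2.23/0.00661 + 7.42/4.29 + 12.3/0.318 + 13.3/2370 = 377.8 d.
q = Δh / Σ(b_i/K_i) = 16.7 / 377.8 = 0.04421 m/day.
In each layer the seepage velocity is v_i = q/n_i, so the layer transit time is t_i = b_i·n_i / q:
  layer 1 (sandy clay): t_1 = 2.23 × 0.05 / 0.04421 = 2.522 d
  layer 2 (medium sand): t_2 = 7.42 × 0.30 / 0.04421 = 50.36 d
  layer 3 (silty sand): t_3 = 12.3 × 0.17 / 0.04421 = 47.30 d
  layer 4 (clean gravel): t_4 = 13.3 × 0.32 / 0.04421 = 96.28 d
Total t = Σ t_i = 196.5 days.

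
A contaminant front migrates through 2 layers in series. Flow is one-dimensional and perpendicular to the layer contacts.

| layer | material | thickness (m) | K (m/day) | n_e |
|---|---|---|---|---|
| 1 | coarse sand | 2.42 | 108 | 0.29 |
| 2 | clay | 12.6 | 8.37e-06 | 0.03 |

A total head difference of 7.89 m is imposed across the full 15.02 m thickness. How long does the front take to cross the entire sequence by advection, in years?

With flow normal to the layers, continuity requires the same specific discharge q through every layer.
Σ(b_i/K_i) = 2.42/108 + 12.6/8.37e-06 = 1.505e+06 d.
q = Δh / Σ(b_i/K_i) = 7.89 / 1.505e+06 = 5.241e-06 m/day.
In each layer the seepage velocity is v_i = q/n_i, so the layer transit time is t_i = b_i·n_i / q:
  layer 1 (coarse sand): t_1 = 2.42 × 0.29 / 5.241e-06 = 1.339e+05 d
  layer 2 (clay): t_2 = 12.6 × 0.03 / 5.241e-06 = 72121 d
Total t = Σ t_i = 2.060e+05 days = 564.1 years.

564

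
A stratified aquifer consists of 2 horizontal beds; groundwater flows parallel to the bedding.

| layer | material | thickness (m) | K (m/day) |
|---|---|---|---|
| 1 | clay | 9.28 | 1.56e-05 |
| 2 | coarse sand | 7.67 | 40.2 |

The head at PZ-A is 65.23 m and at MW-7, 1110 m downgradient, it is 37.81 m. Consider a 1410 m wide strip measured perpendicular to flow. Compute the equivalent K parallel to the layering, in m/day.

18.2

Flow is parallel to layering, so each bed carries its own Darcy discharge and the transmissivities add.
Σ(K_i·b_i) = 1.56e-05×9.28 + 40.2×7.67 = 308.3 m²/day.
Total thickness b = 16.95 m, so K_eq = Σ(K_i·b_i)/b = 18.19 m/day.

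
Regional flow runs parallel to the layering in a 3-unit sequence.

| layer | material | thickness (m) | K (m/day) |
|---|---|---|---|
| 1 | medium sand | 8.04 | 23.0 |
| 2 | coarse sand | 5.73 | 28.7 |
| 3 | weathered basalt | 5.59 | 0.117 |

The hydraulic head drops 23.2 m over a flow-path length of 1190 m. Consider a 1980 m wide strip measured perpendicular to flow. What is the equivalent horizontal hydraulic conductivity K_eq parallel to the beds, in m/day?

Flow is parallel to layering, so each bed carries its own Darcy discharge and the transmissivities add.
Σ(K_i·b_i) = 23.0×8.04 + 28.7×5.73 + 0.117×5.59 = 350.0 m²/day.
Total thickness b = 19.36 m, so K_eq = Σ(K_i·b_i)/b = 18.08 m/day.

18.1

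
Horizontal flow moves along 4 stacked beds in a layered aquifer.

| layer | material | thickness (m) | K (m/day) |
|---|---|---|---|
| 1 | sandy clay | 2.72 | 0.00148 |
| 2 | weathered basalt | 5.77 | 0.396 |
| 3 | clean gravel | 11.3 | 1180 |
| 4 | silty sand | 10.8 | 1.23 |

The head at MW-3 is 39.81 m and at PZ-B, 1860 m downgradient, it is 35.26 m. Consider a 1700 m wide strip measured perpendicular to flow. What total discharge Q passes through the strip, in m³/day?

55500

Flow is parallel to layering, so each bed carries its own Darcy discharge and the transmissivities add.
Σ(K_i·b_i) = 0.00148×2.72 + 0.396×5.77 + 1180×11.3 + 1.23×10.8 = 13350 m²/day.
Hydraulic gradient i = (39.81 − 35.26) / 1860 = 4.55 / 1860 = 0.002446.
Q = Σ(K_i·b_i) · W · i = 13350 × 1700 × 0.002446 = 55516 m³/day.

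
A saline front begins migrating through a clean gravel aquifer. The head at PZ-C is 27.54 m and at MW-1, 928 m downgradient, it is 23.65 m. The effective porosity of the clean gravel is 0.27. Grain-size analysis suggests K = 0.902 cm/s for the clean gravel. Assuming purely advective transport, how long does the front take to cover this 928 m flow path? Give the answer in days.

Convert K: 0.902 cm/s × 864 = 779.3 m/day.
Hydraulic gradient i = (27.54 − 23.65) / 928 = 3.89 / 928 = 0.004192.
Darcy flux q = K · i = 779.3 × 0.004192 = 3.267 m/day.
Seepage velocity v = q / n_e = 3.267 / 0.27 = 12.10 m/day.
Travel time t = L / v = 928 / 12.10 = 76.70 days.

76.7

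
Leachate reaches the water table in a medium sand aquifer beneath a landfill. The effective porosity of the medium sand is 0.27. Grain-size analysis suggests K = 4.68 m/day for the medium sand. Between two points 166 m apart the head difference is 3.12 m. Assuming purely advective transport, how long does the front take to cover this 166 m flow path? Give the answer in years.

1.40

Hydraulic gradient i = Δh / L = 3.12 / 166 = 0.01880.
Darcy flux q = K · i = 4.680 × 0.01880 = 0.08796 m/day.
Seepage velocity v = q / n_e = 0.08796 / 0.27 = 0.3258 m/day.
Travel time t = L / v = 166 / 0.3258 = 509.5 days = 1.395 years.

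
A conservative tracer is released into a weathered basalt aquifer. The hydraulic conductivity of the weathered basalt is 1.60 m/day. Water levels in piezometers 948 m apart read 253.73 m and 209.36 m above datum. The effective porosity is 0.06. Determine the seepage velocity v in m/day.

Hydraulic gradient i = (253.73 − 209.36) / 948 = 44.37 / 948 = 0.04680.
Darcy flux q = K · i = 1.600 × 0.04680 = 0.07489 m/day.
Seepage velocity v = q / n_e = 0.07489 / 0.06 = 1.248 m/day.

1.25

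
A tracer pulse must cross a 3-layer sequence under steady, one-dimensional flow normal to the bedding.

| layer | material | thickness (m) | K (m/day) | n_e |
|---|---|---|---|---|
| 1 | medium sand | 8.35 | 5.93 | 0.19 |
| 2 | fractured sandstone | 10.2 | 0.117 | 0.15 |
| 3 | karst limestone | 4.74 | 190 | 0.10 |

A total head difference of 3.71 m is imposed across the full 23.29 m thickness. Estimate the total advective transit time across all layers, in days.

85.8

With flow normal to the layers, continuity requires the same specific discharge q through every layer.
Σ(b_i/K_i) = 8.35/5.93 + 10.2/0.117 + 4.74/190 = 88.61 d.
q = Δh / Σ(b_i/K_i) = 3.71 / 88.61 = 0.04187 m/day.
In each layer the seepage velocity is v_i = q/n_i, so the layer transit time is t_i = b_i·n_i / q:
  layer 1 (medium sand): t_1 = 8.35 × 0.19 / 0.04187 = 37.89 d
  layer 2 (fractured sandstone): t_2 = 10.2 × 0.15 / 0.04187 = 36.54 d
  layer 3 (karst limestone): t_3 = 4.74 × 0.10 / 0.04187 = 11.32 d
Total t = Σ t_i = 85.76 days.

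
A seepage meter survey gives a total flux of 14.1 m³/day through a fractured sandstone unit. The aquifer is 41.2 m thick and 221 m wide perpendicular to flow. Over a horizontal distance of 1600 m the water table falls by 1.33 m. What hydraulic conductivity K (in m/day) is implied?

1.86

Cross-sectional area A = 221 × 41.2 = 9105 m².
Hydraulic gradient i = Δh / L = 1.33 / 1600 = 0.0008313.
From Q = K·A·i, K = Q / (A·i) = 14.1 / (9105 × 0.0008313) = 1.863 m/day.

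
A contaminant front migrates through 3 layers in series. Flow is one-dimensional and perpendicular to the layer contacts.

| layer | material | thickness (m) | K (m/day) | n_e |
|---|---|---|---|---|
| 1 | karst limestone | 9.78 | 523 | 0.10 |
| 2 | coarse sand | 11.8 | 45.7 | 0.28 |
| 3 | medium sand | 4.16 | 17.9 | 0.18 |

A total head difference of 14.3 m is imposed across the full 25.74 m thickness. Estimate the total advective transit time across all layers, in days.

0.179

With flow normal to the layers, continuity requires the same specific discharge q through every layer.
Σ(b_i/K_i) = 9.78/523 + 11.8/45.7 + 4.16/17.9 = 0.5093 d.
q = Δh / Σ(b_i/K_i) = 14.3 / 0.5093 = 28.08 m/day.
In each layer the seepage velocity is v_i = q/n_i, so the layer transit time is t_i = b_i·n_i / q:
  layer 1 (karst limestone): t_1 = 9.78 × 0.10 / 28.08 = 0.03483 d
  layer 2 (coarse sand): t_2 = 11.8 × 0.28 / 28.08 = 0.1177 d
  layer 3 (medium sand): t_3 = 4.16 × 0.18 / 28.08 = 0.02667 d
Total t = Σ t_i = 0.1792 days.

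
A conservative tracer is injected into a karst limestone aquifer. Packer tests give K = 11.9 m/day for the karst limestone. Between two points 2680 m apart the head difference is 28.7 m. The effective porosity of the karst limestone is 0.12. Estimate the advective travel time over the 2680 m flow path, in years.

6.91

Hydraulic gradient i = Δh / L = 28.7 / 2680 = 0.01071.
Darcy flux q = K · i = 11.90 × 0.01071 = 0.1274 m/day.
Seepage velocity v = q / n_e = 0.1274 / 0.12 = 1.062 m/day.
Travel time t = L / v = 2680 / 1.062 = 2524 days = 6.909 years.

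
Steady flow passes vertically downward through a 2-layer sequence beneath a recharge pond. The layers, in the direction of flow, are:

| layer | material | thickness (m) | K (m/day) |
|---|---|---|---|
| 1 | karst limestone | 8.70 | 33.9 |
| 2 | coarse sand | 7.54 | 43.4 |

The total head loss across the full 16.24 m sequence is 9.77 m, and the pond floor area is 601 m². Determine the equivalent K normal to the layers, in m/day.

Flow is perpendicular to layering, so the layers act in series and the equivalent K is the thickness-weighted harmonic mean.
Total thickness L = 8.70 + 7.54 = 16.24 m.
Σ(b_i/K_i) = 8.70/33.9 + 7.54/43.4 = 0.4304 d.
K_eq = L / Σ(b_i/K_i) = 16.24 / 0.4304 = 37.73 m/day.

37.7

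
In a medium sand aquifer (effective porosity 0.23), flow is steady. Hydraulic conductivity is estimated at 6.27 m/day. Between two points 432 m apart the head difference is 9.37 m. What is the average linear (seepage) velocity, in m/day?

0.591

Hydraulic gradient i = Δh / L = 9.37 / 432 = 0.02169.
Darcy flux q = K · i = 6.270 × 0.02169 = 0.1360 m/day.
Seepage velocity v = q / n_e = 0.1360 / 0.23 = 0.5913 m/day.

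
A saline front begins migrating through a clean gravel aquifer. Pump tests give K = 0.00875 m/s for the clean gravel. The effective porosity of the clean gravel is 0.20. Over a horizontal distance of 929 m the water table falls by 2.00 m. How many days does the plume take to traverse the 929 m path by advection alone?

Convert K: 0.00875 m/s × 86400 = 756.0 m/day.
Hydraulic gradient i = Δh / L = 2.00 / 929 = 0.002153.
Darcy flux q = K · i = 756.0 × 0.002153 = 1.628 m/day.
Seepage velocity v = q / n_e = 1.628 / 0.20 = 8.138 m/day.
Travel time t = L / v = 929 / 8.138 = 114.2 days.

114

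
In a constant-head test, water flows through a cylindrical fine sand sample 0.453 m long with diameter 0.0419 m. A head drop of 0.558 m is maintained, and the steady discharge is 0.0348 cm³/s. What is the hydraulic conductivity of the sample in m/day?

Cross-sectional area A = π·(d/2)² = π × (0.0419/2)² = 0.001379 m².
Convert discharge: 0.0348 cm³/s = 3.480e-08 m³/s.
Darcy's law rearranged: K = Q·L / (A·Δh) = 3.480e-08 × 0.453 / (0.001379 × 0.558) = 2.049e-05 m/s = 1.770 m/day.

1.77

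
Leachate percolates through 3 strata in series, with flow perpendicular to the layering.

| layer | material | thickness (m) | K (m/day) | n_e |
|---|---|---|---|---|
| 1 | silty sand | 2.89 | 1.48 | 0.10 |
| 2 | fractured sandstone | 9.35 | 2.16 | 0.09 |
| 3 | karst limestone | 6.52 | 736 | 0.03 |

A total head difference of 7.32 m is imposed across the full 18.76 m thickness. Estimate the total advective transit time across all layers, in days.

With flow normal to the layers, continuity requires the same specific discharge q through every layer.
Σ(b_i/K_i) = 2.89/1.48 + 9.35/2.16 + 6.52/736 = 6.290 d.
q = Δh / Σ(b_i/K_i) = 7.32 / 6.290 = 1.164 m/day.
In each layer the seepage velocity is v_i = q/n_i, so the layer transit time is t_i = b_i·n_i / q:
  layer 1 (silty sand): t_1 = 2.89 × 0.10 / 1.164 = 0.2483 d
  layer 2 (fractured sandstone): t_2 = 9.35 × 0.09 / 1.164 = 0.7231 d
  layer 3 (karst limestone): t_3 = 6.52 × 0.03 / 1.164 = 0.1681 d
Total t = Σ t_i = 1.140 days.

1.14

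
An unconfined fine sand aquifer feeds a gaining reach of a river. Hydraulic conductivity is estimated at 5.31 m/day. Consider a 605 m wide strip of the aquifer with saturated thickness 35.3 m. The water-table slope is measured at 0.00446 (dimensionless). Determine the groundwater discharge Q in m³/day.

506

Cross-sectional area A = 605 × 35.3 = 21356 m².
Hydraulic gradient i = 0.00446.
Darcy's law: Q = K · A · i = 5.310 × 21356 × 0.004460 = 505.8 m³/day.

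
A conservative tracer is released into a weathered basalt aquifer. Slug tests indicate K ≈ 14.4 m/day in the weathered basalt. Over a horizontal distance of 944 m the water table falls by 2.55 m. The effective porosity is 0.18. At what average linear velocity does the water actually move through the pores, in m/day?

0.216

Hydraulic gradient i = Δh / L = 2.55 / 944 = 0.002701.
Darcy flux q = K · i = 14.40 × 0.002701 = 0.03890 m/day.
Seepage velocity v = q / n_e = 0.03890 / 0.18 = 0.2161 m/day.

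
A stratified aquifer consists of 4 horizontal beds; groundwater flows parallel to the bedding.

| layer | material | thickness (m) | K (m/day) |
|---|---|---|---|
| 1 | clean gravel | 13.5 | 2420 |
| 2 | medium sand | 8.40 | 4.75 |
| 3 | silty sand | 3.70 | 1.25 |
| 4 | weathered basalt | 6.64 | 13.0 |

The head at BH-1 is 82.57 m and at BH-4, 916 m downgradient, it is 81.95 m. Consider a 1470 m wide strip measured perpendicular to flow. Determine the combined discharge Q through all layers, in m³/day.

Flow is parallel to layering, so each bed carries its own Darcy discharge and the transmissivities add.
Σ(K_i·b_i) = 2420×13.5 + 4.75×8.40 + 1.25×3.70 + 13.0×6.64 = 32801 m²/day.
Hydraulic gradient i = (82.57 − 81.95) / 916 = 0.62 / 916 = 0.0006769.
Q = Σ(K_i·b_i) · W · i = 32801 × 1470 × 0.0006769 = 32636 m³/day.

32600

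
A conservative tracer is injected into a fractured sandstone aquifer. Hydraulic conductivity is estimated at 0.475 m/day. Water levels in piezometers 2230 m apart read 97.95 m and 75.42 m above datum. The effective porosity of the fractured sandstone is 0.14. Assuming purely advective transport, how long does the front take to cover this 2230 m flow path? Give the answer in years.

178

Hydraulic gradient i = (97.95 − 75.42) / 2230 = 22.53 / 2230 = 0.01010.
Darcy flux q = K · i = 0.4750 × 0.01010 = 0.004799 m/day.
Seepage velocity v = q / n_e = 0.004799 / 0.14 = 0.03428 m/day.
Travel time t = L / v = 2230 / 0.03428 = 65055 days = 178.1 years.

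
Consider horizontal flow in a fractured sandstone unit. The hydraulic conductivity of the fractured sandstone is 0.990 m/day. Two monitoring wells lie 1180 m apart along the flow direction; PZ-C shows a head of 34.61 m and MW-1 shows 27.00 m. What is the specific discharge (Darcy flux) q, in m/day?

Hydraulic gradient i = (34.61 − 27.00) / 1180 = 7.61 / 1180 = 0.006449.
Specific discharge q = K · i = 0.9900 × 0.006449 = 0.006385 m/day.

0.00638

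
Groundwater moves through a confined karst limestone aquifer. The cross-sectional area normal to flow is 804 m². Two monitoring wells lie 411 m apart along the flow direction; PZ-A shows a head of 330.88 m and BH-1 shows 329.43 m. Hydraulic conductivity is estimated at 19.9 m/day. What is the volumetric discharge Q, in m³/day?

56.4

Hydraulic gradient i = (330.88 − 329.43) / 411 = 1.45 / 411 = 0.003528.
Darcy's law: Q = K · A · i = 19.90 × 804.0 × 0.003528 = 56.45 m³/day.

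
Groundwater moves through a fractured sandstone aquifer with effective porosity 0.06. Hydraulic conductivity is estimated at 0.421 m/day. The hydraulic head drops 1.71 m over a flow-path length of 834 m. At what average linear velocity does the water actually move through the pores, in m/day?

Hydraulic gradient i = Δh / L = 1.71 / 834 = 0.002050.
Darcy flux q = K · i = 0.4210 × 0.002050 = 0.0008632 m/day.
Seepage velocity v = q / n_e = 0.0008632 / 0.06 = 0.01439 m/day.

0.0144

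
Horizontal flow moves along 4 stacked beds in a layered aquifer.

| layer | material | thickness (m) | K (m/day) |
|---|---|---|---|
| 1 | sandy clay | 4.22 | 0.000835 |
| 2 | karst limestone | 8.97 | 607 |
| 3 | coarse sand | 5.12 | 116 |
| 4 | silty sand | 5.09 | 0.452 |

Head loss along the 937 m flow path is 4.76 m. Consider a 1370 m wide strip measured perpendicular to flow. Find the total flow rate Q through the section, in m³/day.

42000

Flow is parallel to layering, so each bed carries its own Darcy discharge and the transmissivities add.
Σ(K_i·b_i) = 0.000835×4.22 + 607×8.97 + 116×5.12 + 0.452×5.09 = 6041 m²/day.
Hydraulic gradient i = Δh / L = 4.76 / 937 = 0.005080.
Q = Σ(K_i·b_i) · W · i = 6041 × 1370 × 0.005080 = 42043 m³/day.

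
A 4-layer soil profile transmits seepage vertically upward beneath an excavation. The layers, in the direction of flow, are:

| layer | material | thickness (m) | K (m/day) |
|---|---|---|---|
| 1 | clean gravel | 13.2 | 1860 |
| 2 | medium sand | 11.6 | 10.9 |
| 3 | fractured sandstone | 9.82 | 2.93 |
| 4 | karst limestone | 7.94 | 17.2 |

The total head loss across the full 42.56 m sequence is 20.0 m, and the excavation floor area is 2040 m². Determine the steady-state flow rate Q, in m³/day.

Flow is perpendicular to layering, so the layers act in series and the equivalent K is the thickness-weighted harmonic mean.
Total thickness L = 13.2 + 11.6 + 9.82 + 7.94 = 42.56 m.
Σ(b_i/K_i) = 13.2/1860 + 11.6/10.9 + 9.82/2.93 + 7.94/17.2 = 4.884 d.
K_eq = L / Σ(b_i/K_i) = 42.56 / 4.884 = 8.713 m/day.
Q = K_eq · A · (Δh/L) = 8.713 × 2040 × (20.0/42.56) = 8353 m³/day.

8350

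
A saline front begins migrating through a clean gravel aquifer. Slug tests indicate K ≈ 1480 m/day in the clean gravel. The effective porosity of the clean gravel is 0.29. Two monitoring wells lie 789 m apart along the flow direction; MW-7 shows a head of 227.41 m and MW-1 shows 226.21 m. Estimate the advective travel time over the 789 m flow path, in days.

102

Hydraulic gradient i = (227.41 − 226.21) / 789 = 1.2 / 789 = 0.001521.
Darcy flux q = K · i = 1480 × 0.001521 = 2.251 m/day.
Seepage velocity v = q / n_e = 2.251 / 0.29 = 7.762 m/day.
Travel time t = L / v = 789 / 7.762 = 101.7 days.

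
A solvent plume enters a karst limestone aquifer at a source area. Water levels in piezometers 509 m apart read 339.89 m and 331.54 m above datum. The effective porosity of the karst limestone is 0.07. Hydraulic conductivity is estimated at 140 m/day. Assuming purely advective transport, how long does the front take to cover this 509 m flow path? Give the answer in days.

Hydraulic gradient i = (339.89 − 331.54) / 509 = 8.35 / 509 = 0.01640.
Darcy flux q = K · i = 140.0 × 0.01640 = 2.297 m/day.
Seepage velocity v = q / n_e = 2.297 / 0.07 = 32.81 m/day.
Travel time t = L / v = 509 / 32.81 = 15.51 days.

15.5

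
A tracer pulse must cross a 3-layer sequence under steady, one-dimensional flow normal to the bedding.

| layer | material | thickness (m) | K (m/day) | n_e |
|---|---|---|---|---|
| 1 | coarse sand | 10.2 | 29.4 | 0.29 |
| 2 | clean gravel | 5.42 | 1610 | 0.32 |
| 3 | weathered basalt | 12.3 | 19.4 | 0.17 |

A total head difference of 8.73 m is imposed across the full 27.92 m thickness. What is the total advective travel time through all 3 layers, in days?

0.765

With flow normal to the layers, continuity requires the same specific discharge q through every layer.
Σ(b_i/K_i) = 10.2/29.4 + 5.42/1610 + 12.3/19.4 = 0.9843 d.
q = Δh / Σ(b_i/K_i) = 8.73 / 0.9843 = 8.869 m/day.
In each layer the seepage velocity is v_i = q/n_i, so the layer transit time is t_i = b_i·n_i / q:
  layer 1 (coarse sand): t_1 = 10.2 × 0.29 / 8.869 = 0.3335 d
  layer 2 (clean gravel): t_2 = 5.42 × 0.32 / 8.869 = 0.1956 d
  layer 3 (weathered basalt): t_3 = 12.3 × 0.17 / 8.869 = 0.2358 d
Total t = Σ t_i = 0.7648 days.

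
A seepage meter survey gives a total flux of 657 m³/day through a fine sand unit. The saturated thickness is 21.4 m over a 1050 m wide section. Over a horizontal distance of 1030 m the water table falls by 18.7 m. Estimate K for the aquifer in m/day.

1.61

Cross-sectional area A = 1050 × 21.4 = 22470 m².
Hydraulic gradient i = Δh / L = 18.7 / 1030 = 0.01816.
From Q = K·A·i, K = Q / (A·i) = 657 / (22470 × 0.01816) = 1.610 m/day.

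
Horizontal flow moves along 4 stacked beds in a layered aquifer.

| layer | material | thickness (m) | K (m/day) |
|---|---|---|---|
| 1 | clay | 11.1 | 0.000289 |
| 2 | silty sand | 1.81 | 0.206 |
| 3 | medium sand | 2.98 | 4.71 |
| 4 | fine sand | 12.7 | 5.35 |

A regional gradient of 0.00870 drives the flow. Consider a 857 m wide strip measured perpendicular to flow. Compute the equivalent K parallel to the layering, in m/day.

Flow is parallel to layering, so each bed carries its own Darcy discharge and the transmissivities add.
Σ(K_i·b_i) = 0.000289×11.1 + 0.206×1.81 + 4.71×2.98 + 5.35×12.7 = 82.36 m²/day.
Total thickness b = 28.59 m, so K_eq = Σ(K_i·b_i)/b = 2.881 m/day.

2.88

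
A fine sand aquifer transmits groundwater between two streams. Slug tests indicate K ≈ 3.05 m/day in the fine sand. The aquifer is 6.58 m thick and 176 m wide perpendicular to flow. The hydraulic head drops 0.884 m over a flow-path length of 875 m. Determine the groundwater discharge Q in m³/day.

Cross-sectional area A = 176 × 6.58 = 1158 m².
Hydraulic gradient i = Δh / L = 0.884 / 875 = 0.001010.
Darcy's law: Q = K · A · i = 3.050 × 1158 × 0.001010 = 3.568 m³/day.

3.57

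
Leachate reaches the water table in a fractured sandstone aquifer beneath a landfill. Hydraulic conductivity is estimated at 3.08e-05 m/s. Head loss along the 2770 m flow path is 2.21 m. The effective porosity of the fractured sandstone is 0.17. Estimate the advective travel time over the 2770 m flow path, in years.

Convert K: 3.08e-05 m/s × 86400 = 2.661 m/day.
Hydraulic gradient i = Δh / L = 2.21 / 2770 = 0.0007978.
Darcy flux q = K · i = 2.661 × 0.0007978 = 0.002123 m/day.
Seepage velocity v = q / n_e = 0.002123 / 0.17 = 0.01249 m/day.
Travel time t = L / v = 2770 / 0.01249 = 2.218e+05 days = 607.2 years.

607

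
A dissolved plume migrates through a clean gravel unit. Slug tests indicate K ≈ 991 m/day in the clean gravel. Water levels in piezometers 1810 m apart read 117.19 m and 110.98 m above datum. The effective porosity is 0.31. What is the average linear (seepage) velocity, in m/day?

Hydraulic gradient i = (117.19 − 110.98) / 1810 = 6.21 / 1810 = 0.003431.
Darcy flux q = K · i = 991.0 × 0.003431 = 3.400 m/day.
Seepage velocity v = q / n_e = 3.400 / 0.31 = 10.97 m/day.

11.0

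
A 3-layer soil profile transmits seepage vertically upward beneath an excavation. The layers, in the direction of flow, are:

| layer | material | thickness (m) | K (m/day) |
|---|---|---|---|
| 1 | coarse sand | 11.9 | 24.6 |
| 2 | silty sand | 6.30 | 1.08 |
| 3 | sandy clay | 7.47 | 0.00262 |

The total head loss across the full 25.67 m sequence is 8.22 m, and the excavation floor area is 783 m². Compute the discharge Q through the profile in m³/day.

2.25

Flow is perpendicular to layering, so the layers act in series and the equivalent K is the thickness-weighted harmonic mean.
Total thickness L = 11.9 + 6.30 + 7.47 = 25.67 m.
Σ(b_i/K_i) = 11.9/24.6 + 6.30/1.08 + 7.47/0.00262 = 2857 d.
K_eq = L / Σ(b_i/K_i) = 25.67 / 2857 = 0.008983 m/day.
Q = K_eq · A · (Δh/L) = 0.008983 × 783 × (8.22/25.67) = 2.252 m³/day.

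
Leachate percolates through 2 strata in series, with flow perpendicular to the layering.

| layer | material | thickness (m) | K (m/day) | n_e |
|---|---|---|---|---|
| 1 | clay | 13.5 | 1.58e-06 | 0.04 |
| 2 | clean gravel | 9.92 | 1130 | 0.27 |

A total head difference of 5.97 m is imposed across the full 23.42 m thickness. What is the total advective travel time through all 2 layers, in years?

With flow normal to the layers, continuity requires the same specific discharge q through every layer.
Σ(b_i/K_i) = 13.5/1.58e-06 + 9.92/1130 = 8.544e+06 d.
q = Δh / Σ(b_i/K_i) = 5.97 / 8.544e+06 = 6.987e-07 m/day.
In each layer the seepage velocity is v_i = q/n_i, so the layer transit time is t_i = b_i·n_i / q:
  layer 1 (clay): t_1 = 13.5 × 0.04 / 6.987e-07 = 7.729e+05 d
  layer 2 (clean gravel): t_2 = 9.92 × 0.27 / 6.987e-07 = 3.833e+06 d
Total t = Σ t_i = 4.606e+06 days = 12611 years.

12600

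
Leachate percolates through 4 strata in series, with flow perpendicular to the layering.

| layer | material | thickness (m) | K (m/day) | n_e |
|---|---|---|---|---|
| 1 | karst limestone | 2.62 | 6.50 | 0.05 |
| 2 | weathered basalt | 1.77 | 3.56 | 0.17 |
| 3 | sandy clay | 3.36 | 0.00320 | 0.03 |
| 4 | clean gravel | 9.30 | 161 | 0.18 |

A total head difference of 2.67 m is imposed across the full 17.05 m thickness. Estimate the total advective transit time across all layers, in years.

2.38

With flow normal to the layers, continuity requires the same specific discharge q through every layer.
Σ(b_i/K_i) = 2.62/6.50 + 1.77/3.56 + 3.36/0.00320 + 9.30/161 = 1051 d.
q = Δh / Σ(b_i/K_i) = 2.67 / 1051 = 0.002541 m/day.
In each layer the seepage velocity is v_i = q/n_i, so the layer transit time is t_i = b_i·n_i / q:
  layer 1 (karst limestone): t_1 = 2.62 × 0.05 / 0.002541 = 51.56 d
  layer 2 (weathered basalt): t_2 = 1.77 × 0.17 / 0.002541 = 118.4 d
  layer 3 (sandy clay): t_3 = 3.36 × 0.03 / 0.002541 = 39.68 d
  layer 4 (clean gravel): t_4 = 9.30 × 0.18 / 0.002541 = 658.9 d
Total t = Σ t_i = 868.6 days = 2.378 years.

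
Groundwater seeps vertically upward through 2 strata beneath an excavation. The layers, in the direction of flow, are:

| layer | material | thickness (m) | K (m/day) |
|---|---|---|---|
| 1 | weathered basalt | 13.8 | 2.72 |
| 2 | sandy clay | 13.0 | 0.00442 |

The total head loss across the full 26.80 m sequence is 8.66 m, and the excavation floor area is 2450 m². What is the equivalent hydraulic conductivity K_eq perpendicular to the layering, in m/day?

Flow is perpendicular to layering, so the layers act in series and the equivalent K is the thickness-weighted harmonic mean.
Total thickness L = 13.8 + 13.0 = 26.80 m.
Σ(b_i/K_i) = 13.8/2.72 + 13.0/0.00442 = 2946 d.
K_eq = L / Σ(b_i/K_i) = 26.80 / 2946 = 0.009096 m/day.

0.00910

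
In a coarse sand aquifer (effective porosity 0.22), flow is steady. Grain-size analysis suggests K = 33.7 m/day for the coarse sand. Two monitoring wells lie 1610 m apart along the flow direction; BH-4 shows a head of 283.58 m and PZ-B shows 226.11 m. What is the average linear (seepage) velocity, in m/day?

5.47

Hydraulic gradient i = (283.58 − 226.11) / 1610 = 57.47 / 1610 = 0.03570.
Darcy flux q = K · i = 33.70 × 0.03570 = 1.203 m/day.
Seepage velocity v = q / n_e = 1.203 / 0.22 = 5.468 m/day.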